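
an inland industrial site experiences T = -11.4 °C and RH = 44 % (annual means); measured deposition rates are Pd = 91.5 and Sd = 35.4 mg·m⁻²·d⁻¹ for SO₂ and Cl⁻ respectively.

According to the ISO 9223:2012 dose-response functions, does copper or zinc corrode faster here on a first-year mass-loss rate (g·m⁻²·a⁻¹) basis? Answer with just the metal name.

zinc

copper: f(T) = +0.126·(T−10) [T≤10 °C] = -2.6964
  sulphur-dioxide contribution → 0.01551 μm/a
  chloride contribution → 0.07487 μm/a
  total first-year rate 0.09038 μm/a
  mass loss = 0.09038 μm/a × 8.96 g/cm³ = 0.8098 g·m⁻²·a⁻¹
zinc: f(T) = +0.038·(T−10) [T≤10 °C] = -0.8132
  sulphur-dioxide contribution → 0.3158 μm/a
  chloride contribution → 0.07211 μm/a
  ⇒ r_corr(zinc) = 0.3879 μm/a
  mass loss = 0.3879 μm/a × 7.14 g/cm³ = 2.77 g·m⁻²·a⁻¹
Ordering by g·m⁻²·a⁻¹: zinc (2.77) > copper (0.81)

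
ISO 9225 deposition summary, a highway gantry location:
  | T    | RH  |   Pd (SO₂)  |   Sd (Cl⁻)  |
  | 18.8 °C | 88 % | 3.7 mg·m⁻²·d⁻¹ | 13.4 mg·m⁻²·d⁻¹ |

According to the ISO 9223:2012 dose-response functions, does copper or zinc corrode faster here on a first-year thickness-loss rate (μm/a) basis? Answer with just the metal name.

copper: T>10 °C ⇒ hinge -0.080·(18.8−10) = -0.7040
  SO₂ term: 0.0053·3.7^0.26·exp(0.059·88-0.7040) = 0.6624
  Sd branch = 0.01025·Sd^0.27·e^(0.036·RH+0.049·T) = 1.233 μm/a
  r_corr = 0.6624 + 1.233 = 1.895 μm/a
zinc: T>10 °C ⇒ hinge -0.071·(18.8−10) = -0.6248
  SO₂ term: 0.0129·3.7^0.44·exp(0.046·88-0.6248) = 0.7035
  Cl⁻ term: 0.0175·13.4^0.57·exp(0.008·88+0.085·18.8) = 0.7678
  r_corr = 0.7035 + 0.7678 = 1.471 μm/a
Ordering by μm/a: copper (1.9) > zinc (1.47)

copper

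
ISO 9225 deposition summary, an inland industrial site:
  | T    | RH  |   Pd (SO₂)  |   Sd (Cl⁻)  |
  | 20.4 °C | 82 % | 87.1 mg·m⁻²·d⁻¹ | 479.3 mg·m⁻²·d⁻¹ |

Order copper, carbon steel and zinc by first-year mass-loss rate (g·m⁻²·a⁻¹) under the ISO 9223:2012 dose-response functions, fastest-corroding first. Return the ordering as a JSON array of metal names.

["carbon steel", "zinc", "copper"]

copper: temperature factor f = -0.080·(10.4) = -0.8320
  Pd branch = 0.0053·Pd^0.26·e^(0.059·RH+f) = 0.93 μm/a
  Sd branch = 0.01025·Sd^0.27·e^(0.036·RH+0.049·T) = 2.823 μm/a
  r_corr = 0.93 + 2.823 = 3.753 μm/a
  mass loss = 3.753 μm/a × 8.96 g/cm³ = 33.62 g·m⁻²·a⁻¹
carbon steel: T>10 °C ⇒ hinge -0.054·(20.4−10) = -0.5616
  SO₂ term: 1.77·87.1^0.52·exp(0.02·82-0.5616) = 53.1
  Cl⁻ term: 0.102·479.3^0.62·exp(0.033·82+0.04·20.4) = 158.5
  r_corr = 53.1 + 158.5 = 211.7 μm/a
  mass loss = 211.7 μm/a × 7.85 g/cm³ = 1661 g·m⁻²·a⁻¹
zinc: T>10 °C ⇒ hinge -0.071·(20.4−10) = -0.7384
  Pd branch = 0.0129·Pd^0.44·e^(0.046·RH+f) = 1.913 μm/a
  Sd branch = 0.0175·Sd^0.57·e^(0.008·RH+0.085·T) = 6.441 μm/a
  r_corr = 1.913 + 6.441 = 8.354 μm/a
  mass loss = 8.354 μm/a × 7.14 g/cm³ = 59.65 g·m⁻²·a⁻¹
Ordering by g·m⁻²·a⁻¹: carbon steel (1660) > zinc (59.6) > copper (33.6)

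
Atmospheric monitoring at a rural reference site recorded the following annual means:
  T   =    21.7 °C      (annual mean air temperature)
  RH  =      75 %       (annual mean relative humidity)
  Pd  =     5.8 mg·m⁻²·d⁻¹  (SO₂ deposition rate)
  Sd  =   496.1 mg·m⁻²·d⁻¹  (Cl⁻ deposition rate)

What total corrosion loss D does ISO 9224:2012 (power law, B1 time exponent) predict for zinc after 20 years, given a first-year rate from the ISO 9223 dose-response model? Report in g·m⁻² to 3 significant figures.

zinc: T>10 °C ⇒ hinge -0.071·(21.7−10) = -0.8307
  sulphur-dioxide contribution → 0.3837 μm/a
  chloride contribution → 6.937 μm/a
  total first-year rate 7.32 μm/a
ISO 9224: D(t) = r_corr · t^b with b = 0.813 (zinc, B1)
  D(20) = 7.32 × 20^0.813 = 7.32 × 11.42 = 83.61 μm
  Mass loss = 83.61 μm × 7.14 g/cm³ = 597 g·m⁻²

D(20) = 597 g·m⁻²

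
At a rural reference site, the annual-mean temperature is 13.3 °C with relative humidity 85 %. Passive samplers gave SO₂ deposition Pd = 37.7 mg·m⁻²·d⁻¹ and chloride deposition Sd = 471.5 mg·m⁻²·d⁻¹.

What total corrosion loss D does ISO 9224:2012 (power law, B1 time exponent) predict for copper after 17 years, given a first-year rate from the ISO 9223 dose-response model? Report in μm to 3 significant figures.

D(17) = 25.1 μm

copper: T>10 °C ⇒ hinge -0.080·(13.3−10) = -0.2640
  sulphur-dioxide contribution → 1.576 μm/a
  chloride contribution → 2.211 μm/a
  ⇒ r_corr(copper) = 3.786 μm/a
Long-term exponent b (ISO 9224 Table 2, B1) = 0.667
  D(17) = 3.786 × 17^0.667 = 3.786 × 6.618 = 25.06 μm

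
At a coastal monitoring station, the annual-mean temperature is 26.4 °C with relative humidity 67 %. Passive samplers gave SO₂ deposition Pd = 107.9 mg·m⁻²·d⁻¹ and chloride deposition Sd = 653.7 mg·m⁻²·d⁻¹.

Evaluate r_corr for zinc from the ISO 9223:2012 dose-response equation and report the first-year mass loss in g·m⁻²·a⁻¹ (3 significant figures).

r_corr = 86.0 g·m⁻²·a⁻¹

zinc: T>10 °C ⇒ hinge -0.071·(26.4−10) = -1.1644
  sulphur-dioxide contribution → 0.6885 μm/a
  chloride contribution → 11.35 μm/a
  total first-year rate 12.04 μm/a
Convert to mass loss: 12.04 μm/a × 7.14 g/cm³ = 85.98 g·m⁻²·a⁻¹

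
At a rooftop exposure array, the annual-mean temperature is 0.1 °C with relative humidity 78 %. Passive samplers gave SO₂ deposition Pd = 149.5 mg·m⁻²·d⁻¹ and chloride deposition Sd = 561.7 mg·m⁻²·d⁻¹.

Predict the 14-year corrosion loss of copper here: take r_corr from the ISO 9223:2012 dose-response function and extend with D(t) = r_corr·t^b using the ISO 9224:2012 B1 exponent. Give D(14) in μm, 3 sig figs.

copper: f(T) = +0.126·(T−10) [T≤10 °C] = -1.2474
  sulphur-dioxide contribution → 0.5579 μm/a
  chloride contribution → 0.9434 μm/a
  total first-year rate 1.501 μm/a
Power-law: D(14) = r_corr · 14^0.667
  D(14) = 1.501 × 14^0.667 = 1.501 × 5.814 = 8.729 μm

D(14) = 8.73 μm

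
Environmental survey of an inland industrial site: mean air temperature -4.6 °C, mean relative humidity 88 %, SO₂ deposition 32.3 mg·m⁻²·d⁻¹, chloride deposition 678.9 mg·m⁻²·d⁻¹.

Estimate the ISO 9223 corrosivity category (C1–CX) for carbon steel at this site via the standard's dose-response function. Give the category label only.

C5

carbon steel: T≤10 °C ⇒ hinge +0.150·(-4.6−10) = -2.1900
  SO₂ term: 1.77·32.3^0.52·exp(0.02·88-2.1900) = 7.015
  Cl⁻ term: 0.102·678.9^0.62·exp(0.033·88+0.04·-4.6) = 88.23
  r_corr = 7.015 + 88.23 = 95.24 μm/a
95.2 μm/a falls in (80, 200] for carbon steel → category C5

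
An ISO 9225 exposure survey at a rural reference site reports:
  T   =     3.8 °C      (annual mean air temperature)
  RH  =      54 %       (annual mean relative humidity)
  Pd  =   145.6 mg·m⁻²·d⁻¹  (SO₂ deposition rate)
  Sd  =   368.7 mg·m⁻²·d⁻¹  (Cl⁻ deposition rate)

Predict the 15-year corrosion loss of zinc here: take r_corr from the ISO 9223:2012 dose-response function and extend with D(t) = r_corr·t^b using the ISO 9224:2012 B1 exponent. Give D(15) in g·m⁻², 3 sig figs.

D(15) = 140 g·m⁻²

zinc: temperature factor f = +0.038·(-6.2) = -0.2356
  Pd branch = 0.0129·Pd^0.44·e^(0.046·RH+f) = 1.094 μm/a
  Sd branch = 0.0175·Sd^0.57·e^(0.008·RH+0.085·T) = 1.081 μm/a
  sum: 1.094 + 1.081 → r_corr = 2.175 μm/a
Long-term exponent b (ISO 9224 Table 2, B1) = 0.813
  D(15) = 2.175 × 15^0.813 = 2.175 × 9.04 = 19.66 μm
  Mass loss = 19.66 μm × 7.14 g/cm³ = 140.4 g·m⁻²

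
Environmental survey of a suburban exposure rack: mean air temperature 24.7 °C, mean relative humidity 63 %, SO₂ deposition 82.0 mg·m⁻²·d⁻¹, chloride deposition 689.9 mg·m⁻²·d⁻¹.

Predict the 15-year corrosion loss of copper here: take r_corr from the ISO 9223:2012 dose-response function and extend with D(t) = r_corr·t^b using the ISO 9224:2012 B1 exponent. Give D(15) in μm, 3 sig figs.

D(15) = 13.1 μm

copper: f(T) = -0.080·(T−10) [T>10 °C] = -1.1760
  sulphur-dioxide contribution → 0.2115 μm/a
  chloride contribution → 1.94 μm/a
  total first-year rate 2.152 μm/a
Power-law: D(15) = r_corr · 15^0.667
  D(15) = 2.152 × 15^0.667 = 2.152 × 6.088 = 13.1 μm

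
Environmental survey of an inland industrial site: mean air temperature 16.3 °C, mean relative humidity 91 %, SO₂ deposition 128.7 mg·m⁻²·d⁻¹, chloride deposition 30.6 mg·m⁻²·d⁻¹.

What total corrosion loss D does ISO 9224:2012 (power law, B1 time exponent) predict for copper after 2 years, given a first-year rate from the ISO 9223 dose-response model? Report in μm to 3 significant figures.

D(2) = 6.27 μm

copper: f(T) = -0.080·(T−10) [T>10 °C] = -0.5040
  sulphur-dioxide contribution → 2.43 μm/a
  chloride contribution → 1.519 μm/a
  total first-year rate 3.949 μm/a
Long-term exponent b (ISO 9224 Table 2, B1) = 0.667
  D(2) = 3.949 × 2^0.667 = 3.949 × 1.588 = 6.27 μm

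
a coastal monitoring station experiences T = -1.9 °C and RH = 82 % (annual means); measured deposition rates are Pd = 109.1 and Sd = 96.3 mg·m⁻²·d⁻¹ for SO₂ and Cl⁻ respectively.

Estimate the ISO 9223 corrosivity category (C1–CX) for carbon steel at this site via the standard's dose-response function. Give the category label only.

carbon steel: f(T) = +0.150·(T−10) [T≤10 °C] = -1.7850
  Pd branch = 1.77·Pd^0.52·e^(0.02·RH+f) = 17.57 μm/a
  Sd branch = 0.102·Sd^0.62·e^(0.033·RH+0.04·T) = 24.02 μm/a
  sum: 17.57 + 24.02 → r_corr = 41.59 μm/a
ISO 9223 Table 2 (carbon steel): 25 < 41.6 ≤ 50 μm/a ⇒ C3

C3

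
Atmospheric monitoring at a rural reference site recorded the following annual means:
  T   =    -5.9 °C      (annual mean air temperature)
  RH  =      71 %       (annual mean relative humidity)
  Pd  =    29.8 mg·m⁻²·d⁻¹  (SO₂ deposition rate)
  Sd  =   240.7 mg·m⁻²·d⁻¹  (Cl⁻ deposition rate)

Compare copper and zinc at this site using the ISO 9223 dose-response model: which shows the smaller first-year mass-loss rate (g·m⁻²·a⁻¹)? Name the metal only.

copper

copper: temperature factor f = +0.126·(-15.9) = -2.0034
  sulphur-dioxide contribution → 0.114 μm/a
  chloride contribution → 0.4347 μm/a
  total first-year rate 0.5487 μm/a
  mass loss = 0.5487 μm/a × 8.96 g/cm³ = 4.916 g·m⁻²·a⁻¹
zinc: T≤10 °C ⇒ hinge +0.038·(-5.9−10) = -0.6042
  sulphur-dioxide contribution → 0.8227 μm/a
  chloride contribution → 0.426 μm/a
  total first-year rate 1.249 μm/a
  mass loss = 1.249 μm/a × 7.14 g/cm³ = 8.915 g·m⁻²·a⁻¹
Ordering by g·m⁻²·a⁻¹: zinc (8.92) > copper (4.92)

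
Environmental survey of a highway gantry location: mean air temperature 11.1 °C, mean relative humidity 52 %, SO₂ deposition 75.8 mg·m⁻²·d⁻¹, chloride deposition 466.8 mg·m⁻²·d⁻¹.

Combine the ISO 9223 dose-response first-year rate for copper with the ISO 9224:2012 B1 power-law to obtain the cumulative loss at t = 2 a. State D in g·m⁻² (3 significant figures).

D(2) = 13.2 g·m⁻²

copper: T>10 °C ⇒ hinge -0.080·(11.1−10) = -0.0880
  SO₂ term: 0.0053·75.8^0.26·exp(0.059·52-0.0880) = 0.3215
  Sd branch = 0.01025·Sd^0.27·e^(0.036·RH+0.049·T) = 0.6034 μm/a
  sum: 0.3215 + 0.6034 → r_corr = 0.9249 μm/a
Long-term exponent b (ISO 9224 Table 2, B1) = 0.667
  D(2) = 0.9249 × 2^0.667 = 0.9249 × 1.588 = 1.469 μm
  Mass loss = 1.469 μm × 8.96 g/cm³ = 13.16 g·m⁻²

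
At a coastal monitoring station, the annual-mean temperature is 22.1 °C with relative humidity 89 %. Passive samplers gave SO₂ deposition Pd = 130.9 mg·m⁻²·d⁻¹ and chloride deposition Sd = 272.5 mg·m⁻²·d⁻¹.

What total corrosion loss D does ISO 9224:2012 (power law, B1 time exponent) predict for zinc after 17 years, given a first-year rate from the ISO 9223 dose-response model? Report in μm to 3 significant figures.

zinc: temperature factor f = -0.071·(12.1) = -0.8591
  SO₂ term: 0.0129·130.9^0.44·exp(0.046·89-0.8591) = 2.799
  Sd branch = 0.0175·Sd^0.57·e^(0.008·RH+0.085·T) = 5.705 μm/a
  sum: 2.799 + 5.705 → r_corr = 8.503 μm/a
Long-term exponent b (ISO 9224 Table 2, B1) = 0.813
  D(17) = 8.503 × 17^0.813 = 8.503 × 10.01 = 85.1 μm

D(17) = 85.1 μm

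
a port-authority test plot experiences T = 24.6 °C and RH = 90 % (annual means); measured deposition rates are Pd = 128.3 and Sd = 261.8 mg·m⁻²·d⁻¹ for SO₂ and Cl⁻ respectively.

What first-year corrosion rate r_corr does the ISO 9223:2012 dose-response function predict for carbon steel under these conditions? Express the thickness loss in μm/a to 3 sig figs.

carbon steel: f(T) = -0.054·(T−10) [T>10 °C] = -0.7884
  Pd branch = 1.77·Pd^0.52·e^(0.02·RH+f) = 60.76 μm/a
  Sd branch = 0.102·Sd^0.62·e^(0.033·RH+0.04·T) = 167.9 μm/a
  sum: 60.76 + 167.9 → r_corr = 228.6 μm/a

r_corr = 229 μm/a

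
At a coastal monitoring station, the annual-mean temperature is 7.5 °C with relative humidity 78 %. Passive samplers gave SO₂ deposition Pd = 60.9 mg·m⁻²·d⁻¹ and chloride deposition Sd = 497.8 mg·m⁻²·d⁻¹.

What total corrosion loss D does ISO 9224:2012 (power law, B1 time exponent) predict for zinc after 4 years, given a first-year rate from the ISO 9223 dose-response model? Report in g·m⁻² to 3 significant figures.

D(4) = 104 g·m⁻²

zinc: f(T) = +0.038·(T−10) [T≤10 °C] = -0.0950
  sulphur-dioxide contribution → 2.587 μm/a
  chloride contribution → 2.129 μm/a
  total first-year rate 4.716 μm/a
Long-term exponent b (ISO 9224 Table 2, B1) = 0.813
  D(4) = 4.716 × 4^0.813 = 4.716 × 3.087 = 14.56 μm
  Mass loss = 14.56 μm × 7.14 g/cm³ = 103.9 g·m⁻²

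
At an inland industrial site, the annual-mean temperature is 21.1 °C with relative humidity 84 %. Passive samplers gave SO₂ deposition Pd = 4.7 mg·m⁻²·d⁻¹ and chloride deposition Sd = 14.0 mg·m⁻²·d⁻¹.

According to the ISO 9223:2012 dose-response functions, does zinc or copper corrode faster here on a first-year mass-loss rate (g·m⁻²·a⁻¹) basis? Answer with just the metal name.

zinc: temperature factor f = -0.071·(11.1) = -0.7881
  sulphur-dioxide contribution → 0.5523 μm/a
  chloride contribution → 0.927 μm/a
  total first-year rate 1.479 μm/a
  mass loss = 1.479 μm/a × 7.14 g/cm³ = 10.56 g·m⁻²·a⁻¹
copper: f(T) = -0.080·(T−10) [T>10 °C] = -0.8880
  sulphur-dioxide contribution → 0.4632 μm/a
  chloride contribution → 1.209 μm/a
  ⇒ r_corr(copper) = 1.672 μm/a
  mass loss = 1.672 μm/a × 8.96 g/cm³ = 14.98 g·m⁻²·a⁻¹
Ordering by g·m⁻²·a⁻¹: copper (15) > zinc (10.6)

copper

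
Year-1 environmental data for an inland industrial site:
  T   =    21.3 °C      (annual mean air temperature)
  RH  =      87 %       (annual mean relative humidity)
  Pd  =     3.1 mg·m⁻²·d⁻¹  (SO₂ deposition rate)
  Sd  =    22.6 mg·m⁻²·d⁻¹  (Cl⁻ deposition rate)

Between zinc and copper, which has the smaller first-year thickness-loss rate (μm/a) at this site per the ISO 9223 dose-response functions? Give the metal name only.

zinc: T>10 °C ⇒ hinge -0.071·(21.3−10) = -0.8023
  Pd branch = 0.0129·Pd^0.44·e^(0.046·RH+f) = 0.5205 μm/a
  Sd branch = 0.0175·Sd^0.57·e^(0.008·RH+0.085·T) = 1.269 μm/a
  r_corr = 0.5205 + 1.269 = 1.789 μm/a
copper: f(T) = -0.080·(T−10) [T>10 °C] = -0.9040
  SO₂ term: 0.0053·3.1^0.26·exp(0.059·87-0.9040) = 0.4883
  Cl⁻ term: 0.01025·22.6^0.27·exp(0.036·87+0.049·21.3) = 1.548
  r_corr = 0.4883 + 1.548 = 2.036 μm/a
Ordering by μm/a: copper (2.04) > zinc (1.79)

zinc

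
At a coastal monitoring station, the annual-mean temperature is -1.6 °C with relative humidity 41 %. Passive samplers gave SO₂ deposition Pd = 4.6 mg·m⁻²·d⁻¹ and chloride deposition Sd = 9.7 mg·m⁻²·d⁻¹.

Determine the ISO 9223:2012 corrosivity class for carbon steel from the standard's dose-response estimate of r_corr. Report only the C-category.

carbon steel: temperature factor f = +0.150·(-11.6) = -1.7400
  sulphur-dioxide contribution → 1.56 μm/a
  chloride contribution → 1.514 μm/a
  ⇒ r_corr(carbon steel) = 3.074 μm/a
Category bounds: 1.3…25 μm/a bracket r_corr ⇒ C2

C2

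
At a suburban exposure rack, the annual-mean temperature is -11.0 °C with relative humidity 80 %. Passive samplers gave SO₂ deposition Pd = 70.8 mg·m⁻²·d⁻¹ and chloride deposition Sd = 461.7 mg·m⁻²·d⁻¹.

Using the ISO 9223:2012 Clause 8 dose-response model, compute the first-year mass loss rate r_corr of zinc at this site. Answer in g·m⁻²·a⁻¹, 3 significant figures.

zinc: temperature factor f = +0.038·(-21.0) = -0.7980
  sulphur-dioxide contribution → 1.501 μm/a
  chloride contribution → 0.4301 μm/a
  total first-year rate 1.931 μm/a
Convert to mass loss: 1.931 μm/a × 7.14 g/cm³ = 13.78 g·m⁻²·a⁻¹

r_corr = 13.8 g·m⁻²·a⁻¹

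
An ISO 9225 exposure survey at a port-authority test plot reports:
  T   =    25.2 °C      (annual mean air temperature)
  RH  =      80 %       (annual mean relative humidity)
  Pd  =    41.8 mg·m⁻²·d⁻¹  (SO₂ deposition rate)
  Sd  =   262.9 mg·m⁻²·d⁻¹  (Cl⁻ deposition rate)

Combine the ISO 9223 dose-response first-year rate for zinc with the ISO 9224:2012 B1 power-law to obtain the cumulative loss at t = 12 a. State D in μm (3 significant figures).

D(12) = 57.8 μm

zinc: f(T) = -0.071·(T−10) [T>10 °C] = -1.0792
  Pd branch = 0.0129·Pd^0.44·e^(0.046·RH+f) = 0.8983 μm/a
  Sd branch = 0.0175·Sd^0.57·e^(0.008·RH+0.085·T) = 6.769 μm/a
  r_corr = 0.8983 + 6.769 = 7.667 μm/a
Long-term exponent b (ISO 9224 Table 2, B1) = 0.813
  D(12) = 7.667 × 12^0.813 = 7.667 × 7.54 = 57.81 μm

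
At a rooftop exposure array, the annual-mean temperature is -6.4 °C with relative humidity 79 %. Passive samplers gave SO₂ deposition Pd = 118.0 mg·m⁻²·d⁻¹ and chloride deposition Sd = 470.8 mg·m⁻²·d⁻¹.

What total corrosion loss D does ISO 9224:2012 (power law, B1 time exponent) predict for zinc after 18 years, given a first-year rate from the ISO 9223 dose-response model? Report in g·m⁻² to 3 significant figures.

D(18) = 208 g·m⁻²

zinc: f(T) = +0.038·(T−10) [T≤10 °C] = -0.6232
  sulphur-dioxide contribution → 2.137 μm/a
  chloride contribution → 0.6379 μm/a
  total first-year rate 2.775 μm/a
Power-law: D(18) = r_corr · 18^0.813
  D(18) = 2.775 × 18^0.813 = 2.775 × 10.48 = 29.09 μm
  Mass loss = 29.09 μm × 7.14 g/cm³ = 207.7 g·m⁻²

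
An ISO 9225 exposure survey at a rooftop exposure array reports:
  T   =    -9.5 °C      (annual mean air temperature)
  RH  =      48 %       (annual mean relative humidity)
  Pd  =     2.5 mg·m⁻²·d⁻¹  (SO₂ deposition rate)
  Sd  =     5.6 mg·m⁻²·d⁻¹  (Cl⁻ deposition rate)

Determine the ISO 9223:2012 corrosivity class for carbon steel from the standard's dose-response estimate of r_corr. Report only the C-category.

C2

carbon steel: temperature factor f = +0.150·(-19.5) = -2.9250
  Pd branch = 1.77·Pd^0.52·e^(0.02·RH+f) = 0.3995 μm/a
  Cl⁻ term: 0.102·5.6^0.62·exp(0.033·48+0.04·-9.5) = 0.9894
  sum: 0.3995 + 0.9894 → r_corr = 1.389 μm/a
ISO 9223 Table 2 (carbon steel): 1.3 < 1.39 ≤ 25 μm/a ⇒ C2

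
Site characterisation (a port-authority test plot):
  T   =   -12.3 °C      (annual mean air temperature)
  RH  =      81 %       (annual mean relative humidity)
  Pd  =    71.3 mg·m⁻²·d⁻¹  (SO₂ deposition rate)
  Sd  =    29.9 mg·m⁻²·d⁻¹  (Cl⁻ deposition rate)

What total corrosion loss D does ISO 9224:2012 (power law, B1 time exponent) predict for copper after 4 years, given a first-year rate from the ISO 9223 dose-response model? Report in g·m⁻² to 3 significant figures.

D(4) = 8.46 g·m⁻²

copper: temperature factor f = +0.126·(-22.3) = -2.8098
  Pd branch = 0.0053·Pd^0.26·e^(0.059·RH+f) = 0.1152 μm/a
  Cl⁻ term: 0.01025·29.9^0.27·exp(0.036·81+0.049·-12.3) = 0.2593
  r_corr = 0.1152 + 0.2593 = 0.3745 μm/a
ISO 9224: D(t) = r_corr · t^b with b = 0.667 (copper, B1)
  D(4) = 0.3745 × 4^0.667 = 0.3745 × 2.521 = 0.944 μm
  Mass loss = 0.944 μm × 8.96 g/cm³ = 8.458 g·m⁻²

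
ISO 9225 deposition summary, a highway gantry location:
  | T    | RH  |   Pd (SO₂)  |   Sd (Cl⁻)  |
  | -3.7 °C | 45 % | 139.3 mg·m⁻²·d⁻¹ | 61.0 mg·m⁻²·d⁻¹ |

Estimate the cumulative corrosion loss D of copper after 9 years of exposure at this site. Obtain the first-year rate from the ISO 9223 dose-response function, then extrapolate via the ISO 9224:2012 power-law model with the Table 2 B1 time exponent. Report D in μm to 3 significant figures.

D(9) = 0.777 μm

copper: temperature factor f = +0.126·(-13.7) = -1.7262
  Pd branch = 0.0053·Pd^0.26·e^(0.059·RH+f) = 0.04843 μm/a
  Sd branch = 0.01025·Sd^0.27·e^(0.036·RH+0.049·T) = 0.1311 μm/a
  r_corr = 0.04843 + 0.1311 = 0.1795 μm/a
Long-term exponent b (ISO 9224 Table 2, B1) = 0.667
  D(9) = 0.1795 × 9^0.667 = 0.1795 × 4.33 = 0.7773 μm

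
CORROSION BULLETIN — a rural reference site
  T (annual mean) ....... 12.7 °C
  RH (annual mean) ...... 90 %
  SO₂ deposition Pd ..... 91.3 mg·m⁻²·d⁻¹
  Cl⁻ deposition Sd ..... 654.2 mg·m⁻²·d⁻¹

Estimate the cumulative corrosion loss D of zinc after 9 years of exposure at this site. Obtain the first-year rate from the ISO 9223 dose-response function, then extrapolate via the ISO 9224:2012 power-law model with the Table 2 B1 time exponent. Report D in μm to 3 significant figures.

zinc: f(T) = -0.071·(T−10) [T>10 °C] = -0.1917
  sulphur-dioxide contribution → 4.874 μm/a
  chloride contribution → 4.261 μm/a
  ⇒ r_corr(zinc) = 9.135 μm/a
Power-law: D(9) = r_corr · 9^0.813
  D(9) = 9.135 × 9^0.813 = 9.135 × 5.968 = 54.52 μm

D(9) = 54.5 μm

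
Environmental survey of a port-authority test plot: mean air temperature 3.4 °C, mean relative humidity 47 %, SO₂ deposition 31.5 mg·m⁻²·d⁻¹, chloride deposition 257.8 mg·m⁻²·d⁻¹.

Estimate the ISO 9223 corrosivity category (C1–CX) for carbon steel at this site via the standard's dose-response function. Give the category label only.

C3

carbon steel: T≤10 °C ⇒ hinge +0.150·(3.4−10) = -0.9900
  sulphur-dioxide contribution → 10.12 μm/a
  chloride contribution → 17.23 μm/a
  ⇒ r_corr(carbon steel) = 27.35 μm/a
Category bounds: 25…50 μm/a bracket r_corr ⇒ C3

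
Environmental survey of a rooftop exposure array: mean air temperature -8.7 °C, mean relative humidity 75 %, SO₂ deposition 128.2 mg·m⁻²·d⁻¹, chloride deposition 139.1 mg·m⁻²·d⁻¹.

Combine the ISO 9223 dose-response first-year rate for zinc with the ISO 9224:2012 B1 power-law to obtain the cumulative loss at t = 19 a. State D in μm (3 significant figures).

zinc: temperature factor f = +0.038·(-18.7) = -0.7106
  sulphur-dioxide contribution → 1.69 μm/a
  chloride contribution → 0.2536 μm/a
  total first-year rate 1.943 μm/a
Power-law: D(19) = r_corr · 19^0.813
  D(19) = 1.943 × 19^0.813 = 1.943 × 10.96 = 21.29 μm

D(19) = 21.3 μm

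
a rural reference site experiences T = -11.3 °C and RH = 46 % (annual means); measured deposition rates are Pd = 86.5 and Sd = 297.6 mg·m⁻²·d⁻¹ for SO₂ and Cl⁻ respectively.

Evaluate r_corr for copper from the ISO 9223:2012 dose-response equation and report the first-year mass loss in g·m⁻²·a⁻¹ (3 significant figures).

r_corr = 1.44 g·m⁻²·a⁻¹

copper: T≤10 °C ⇒ hinge +0.126·(-11.3−10) = -2.6838
  SO₂ term: 0.0053·86.5^0.26·exp(0.059·46-2.6838) = 0.01742
  Cl⁻ term: 0.01025·297.6^0.27·exp(0.036·46+0.049·-11.3) = 0.1437
  sum: 0.01742 + 0.1437 → r_corr = 0.1611 μm/a
Convert to mass loss: 0.1611 μm/a × 8.96 g/cm³ = 1.443 g·m⁻²·a⁻¹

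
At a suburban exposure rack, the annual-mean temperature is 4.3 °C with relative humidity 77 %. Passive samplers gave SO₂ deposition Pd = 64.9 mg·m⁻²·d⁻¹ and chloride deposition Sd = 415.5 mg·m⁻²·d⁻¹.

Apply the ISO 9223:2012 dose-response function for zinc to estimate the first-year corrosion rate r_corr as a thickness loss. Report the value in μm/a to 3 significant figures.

r_corr = 3.70 μm/a

zinc: T≤10 °C ⇒ hinge +0.038·(4.3−10) = -0.2166
  SO₂ term: 0.0129·64.9^0.44·exp(0.046·77-0.2166) = 2.25
  Sd branch = 0.0175·Sd^0.57·e^(0.008·RH+0.085·T) = 1.452 μm/a
  r_corr = 2.25 + 1.452 = 3.702 μm/a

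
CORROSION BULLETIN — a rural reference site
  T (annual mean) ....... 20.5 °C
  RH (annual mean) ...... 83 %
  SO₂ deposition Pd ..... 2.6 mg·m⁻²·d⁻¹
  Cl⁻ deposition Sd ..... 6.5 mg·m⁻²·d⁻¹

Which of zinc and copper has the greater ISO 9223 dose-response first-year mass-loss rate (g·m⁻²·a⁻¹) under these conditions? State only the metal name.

copper

zinc: f(T) = -0.071·(T−10) [T>10 °C] = -0.7455
  Pd branch = 0.0129·Pd^0.44·e^(0.046·RH+f) = 0.4242 μm/a
  Cl⁻ term: 0.0175·6.5^0.57·exp(0.008·83+0.085·20.5) = 0.5643
  r_corr = 0.4242 + 0.5643 = 0.9885 μm/a
  mass loss = 0.9885 μm/a × 7.14 g/cm³ = 7.058 g·m⁻²·a⁻¹
copper: f(T) = -0.080·(T−10) [T>10 °C] = -0.8400
  SO₂ term: 0.0053·2.6^0.26·exp(0.059·83-0.8400) = 0.3927
  Sd branch = 0.01025·Sd^0.27·e^(0.036·RH+0.049·T) = 0.9207 μm/a
  r_corr = 0.3927 + 0.9207 = 1.313 μm/a
  mass loss = 1.313 μm/a × 8.96 g/cm³ = 11.77 g·m⁻²·a⁻¹
Ordering by g·m⁻²·a⁻¹: copper (11.8) > zinc (7.06)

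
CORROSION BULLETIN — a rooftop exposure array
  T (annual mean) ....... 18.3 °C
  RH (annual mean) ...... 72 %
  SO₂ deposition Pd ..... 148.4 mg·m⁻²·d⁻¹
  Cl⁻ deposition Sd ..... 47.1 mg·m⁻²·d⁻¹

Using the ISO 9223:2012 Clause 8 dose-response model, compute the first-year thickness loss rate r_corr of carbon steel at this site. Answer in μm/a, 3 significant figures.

carbon steel: f(T) = -0.054·(T−10) [T>10 °C] = -0.4482
  Pd branch = 1.77·Pd^0.52·e^(0.02·RH+f) = 64.25 μm/a
  Cl⁻ term: 0.102·47.1^0.62·exp(0.033·72+0.04·18.3) = 24.87
  r_corr = 64.25 + 24.87 = 89.12 μm/a

r_corr = 89.1 μm/a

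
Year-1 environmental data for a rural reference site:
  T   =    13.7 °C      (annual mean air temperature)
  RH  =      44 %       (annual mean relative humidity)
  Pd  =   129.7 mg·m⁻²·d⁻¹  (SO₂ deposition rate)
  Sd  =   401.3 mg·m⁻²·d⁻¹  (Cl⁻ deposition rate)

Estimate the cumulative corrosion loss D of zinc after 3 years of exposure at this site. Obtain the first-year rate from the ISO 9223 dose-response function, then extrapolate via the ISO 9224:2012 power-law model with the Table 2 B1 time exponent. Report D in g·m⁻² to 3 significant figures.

zinc: T>10 °C ⇒ hinge -0.071·(13.7−10) = -0.2627
  sulphur-dioxide contribution → 0.6386 μm/a
  chloride contribution → 2.43 μm/a
  total first-year rate 3.069 μm/a
Long-term exponent b (ISO 9224 Table 2, B1) = 0.813
  D(3) = 3.069 × 3^0.813 = 3.069 × 2.443 = 7.496 μm
  Mass loss = 7.496 μm × 7.14 g/cm³ = 53.52 g·m⁻²

D(3) = 53.5 g·m⁻²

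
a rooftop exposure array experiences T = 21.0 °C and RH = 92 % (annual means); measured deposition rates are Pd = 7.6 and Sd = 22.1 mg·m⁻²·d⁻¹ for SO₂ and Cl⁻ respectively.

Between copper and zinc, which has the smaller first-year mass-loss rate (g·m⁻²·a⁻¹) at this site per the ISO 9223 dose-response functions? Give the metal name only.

zinc

copper: f(T) = -0.080·(T−10) [T>10 °C] = -0.8800
  sulphur-dioxide contribution → 0.8481 μm/a
  chloride contribution → 1.815 μm/a
  ⇒ r_corr(copper) = 2.664 μm/a
  mass loss = 2.664 μm/a × 8.96 g/cm³ = 23.87 g·m⁻²·a⁻¹
zinc: T>10 °C ⇒ hinge -0.071·(21.0−10) = -0.7810
  sulphur-dioxide contribution → 0.9929 μm/a
  chloride contribution → 1.271 μm/a
  ⇒ r_corr(zinc) = 2.264 μm/a
  mass loss = 2.264 μm/a × 7.14 g/cm³ = 16.17 g·m⁻²·a⁻¹
Ordering by g·m⁻²·a⁻¹: copper (23.9) > zinc (16.2)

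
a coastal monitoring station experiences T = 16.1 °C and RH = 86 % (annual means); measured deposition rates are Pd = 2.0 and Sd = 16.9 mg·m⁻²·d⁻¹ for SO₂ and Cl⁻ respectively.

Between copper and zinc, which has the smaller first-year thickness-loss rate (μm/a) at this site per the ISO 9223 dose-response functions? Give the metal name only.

zinc

copper: f(T) = -0.080·(T−10) [T>10 °C] = -0.4880
  SO₂ term: 0.0053·2.0^0.26·exp(0.059·86-0.4880) = 0.6226
  Sd branch = 0.01025·Sd^0.27·e^(0.036·RH+0.049·T) = 1.07 μm/a
  r_corr = 0.6226 + 1.07 = 1.693 μm/a
zinc: temperature factor f = -0.071·(6.1) = -0.4331
  SO₂ term: 0.0129·2.0^0.44·exp(0.046·86-0.4331) = 0.593
  Sd branch = 0.0175·Sd^0.57·e^(0.008·RH+0.085·T) = 0.6856 μm/a
  r_corr = 0.593 + 0.6856 = 1.279 μm/a
Ordering by μm/a: copper (1.69) > zinc (1.28)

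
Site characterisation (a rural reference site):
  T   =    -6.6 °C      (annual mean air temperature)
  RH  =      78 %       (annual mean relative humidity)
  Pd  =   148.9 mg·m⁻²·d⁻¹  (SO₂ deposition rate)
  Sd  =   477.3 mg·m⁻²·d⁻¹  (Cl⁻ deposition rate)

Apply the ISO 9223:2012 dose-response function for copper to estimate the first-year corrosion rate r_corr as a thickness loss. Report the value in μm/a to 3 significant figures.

copper: f(T) = +0.126·(T−10) [T≤10 °C] = -2.0916
  SO₂ term: 0.0053·148.9^0.26·exp(0.059·78-2.0916) = 0.2396
  Cl⁻ term: 0.01025·477.3^0.27·exp(0.036·78+0.049·-6.6) = 0.6502
  r_corr = 0.2396 + 0.6502 = 0.8898 μm/a

r_corr = 0.890 μm/a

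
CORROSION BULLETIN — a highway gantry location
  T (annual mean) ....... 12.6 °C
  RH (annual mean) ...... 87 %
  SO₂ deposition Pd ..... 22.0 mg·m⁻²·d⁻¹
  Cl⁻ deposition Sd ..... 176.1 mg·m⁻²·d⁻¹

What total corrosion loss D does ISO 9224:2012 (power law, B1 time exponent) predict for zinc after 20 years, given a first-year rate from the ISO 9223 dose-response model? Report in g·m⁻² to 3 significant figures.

D(20) = 346 g·m⁻²

zinc: T>10 °C ⇒ hinge -0.071·(12.6−10) = -0.1846
  sulphur-dioxide contribution → 2.286 μm/a
  chloride contribution → 1.952 μm/a
  total first-year rate 4.238 μm/a
Long-term exponent b (ISO 9224 Table 2, B1) = 0.813
  D(20) = 4.238 × 20^0.813 = 4.238 × 11.42 = 48.41 μm
  Mass loss = 48.41 μm × 7.14 g/cm³ = 345.7 g·m⁻²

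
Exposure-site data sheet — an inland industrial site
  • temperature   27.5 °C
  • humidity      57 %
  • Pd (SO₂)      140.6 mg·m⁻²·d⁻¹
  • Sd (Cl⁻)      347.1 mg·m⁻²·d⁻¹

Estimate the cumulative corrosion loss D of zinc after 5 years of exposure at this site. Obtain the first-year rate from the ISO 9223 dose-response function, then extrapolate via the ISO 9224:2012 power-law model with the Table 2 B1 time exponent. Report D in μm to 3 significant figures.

zinc: temperature factor f = -0.071·(17.5) = -1.2425
  sulphur-dioxide contribution → 0.4517 μm/a
  chloride contribution → 8.022 μm/a
  total first-year rate 8.474 μm/a
Long-term exponent b (ISO 9224 Table 2, B1) = 0.813
  D(5) = 8.474 × 5^0.813 = 8.474 × 3.701 = 31.36 μm

D(5) = 31.4 μm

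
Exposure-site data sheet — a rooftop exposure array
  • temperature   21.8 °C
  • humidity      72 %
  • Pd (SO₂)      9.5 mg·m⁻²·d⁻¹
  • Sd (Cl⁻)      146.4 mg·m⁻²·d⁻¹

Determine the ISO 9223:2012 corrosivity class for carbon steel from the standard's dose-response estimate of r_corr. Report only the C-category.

carbon steel: T>10 °C ⇒ hinge -0.054·(21.8−10) = -0.6372
  sulphur-dioxide contribution → 12.74 μm/a
  chloride contribution → 57.79 μm/a
  total first-year rate 70.52 μm/a
Category bounds: 50…80 μm/a bracket r_corr ⇒ C4

C4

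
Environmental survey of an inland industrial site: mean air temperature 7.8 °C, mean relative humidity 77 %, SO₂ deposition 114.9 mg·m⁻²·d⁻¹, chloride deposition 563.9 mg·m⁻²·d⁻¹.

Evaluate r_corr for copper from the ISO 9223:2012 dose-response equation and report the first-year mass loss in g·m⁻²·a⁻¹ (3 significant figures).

copper: T≤10 °C ⇒ hinge +0.126·(7.8−10) = -0.2772
  sulphur-dioxide contribution → 1.296 μm/a
  chloride contribution → 1.329 μm/a
  total first-year rate 2.625 μm/a
Convert to mass loss: 2.625 μm/a × 8.96 g/cm³ = 23.52 g·m⁻²·a⁻¹

r_corr = 23.5 g·m⁻²·a⁻¹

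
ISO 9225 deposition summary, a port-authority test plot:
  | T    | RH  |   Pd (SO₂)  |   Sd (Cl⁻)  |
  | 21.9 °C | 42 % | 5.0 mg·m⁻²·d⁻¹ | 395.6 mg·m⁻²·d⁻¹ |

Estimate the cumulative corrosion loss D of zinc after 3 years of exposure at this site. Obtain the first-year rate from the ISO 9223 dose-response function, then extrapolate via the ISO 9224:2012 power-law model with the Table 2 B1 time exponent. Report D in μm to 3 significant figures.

zinc: temperature factor f = -0.071·(11.9) = -0.8449
  SO₂ term: 0.0129·5.0^0.44·exp(0.046·42-0.8449) = 0.07767
  Sd branch = 0.0175·Sd^0.57·e^(0.008·RH+0.085·T) = 4.763 μm/a
  sum: 0.07767 + 4.763 → r_corr = 4.84 μm/a
Power-law: D(3) = r_corr · 3^0.813
  D(3) = 4.84 × 3^0.813 = 4.84 × 2.443 = 11.82 μm

D(3) = 11.8 μm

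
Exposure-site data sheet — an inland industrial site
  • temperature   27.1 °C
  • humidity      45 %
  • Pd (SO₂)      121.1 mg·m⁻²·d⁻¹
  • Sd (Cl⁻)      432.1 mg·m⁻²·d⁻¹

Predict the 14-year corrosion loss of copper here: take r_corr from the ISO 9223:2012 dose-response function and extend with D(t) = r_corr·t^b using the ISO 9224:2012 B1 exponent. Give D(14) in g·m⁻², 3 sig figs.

copper: temperature factor f = -0.080·(17.1) = -1.3680
  sulphur-dioxide contribution → 0.06681 μm/a
  chloride contribution → 1.006 μm/a
  ⇒ r_corr(copper) = 1.073 μm/a
Power-law: D(14) = r_corr · 14^0.667
  D(14) = 1.073 × 14^0.667 = 1.073 × 5.814 = 6.237 μm
  Mass loss = 6.237 μm × 8.96 g/cm³ = 55.88 g·m⁻²

D(14) = 55.9 g·m⁻²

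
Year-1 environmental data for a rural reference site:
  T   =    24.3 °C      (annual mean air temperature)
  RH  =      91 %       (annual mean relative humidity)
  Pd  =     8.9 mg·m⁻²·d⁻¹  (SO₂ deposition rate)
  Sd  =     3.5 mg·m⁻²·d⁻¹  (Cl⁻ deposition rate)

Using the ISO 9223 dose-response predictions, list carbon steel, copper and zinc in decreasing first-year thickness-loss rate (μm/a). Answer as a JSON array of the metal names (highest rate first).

carbon steel: temperature factor f = -0.054·(14.3) = -0.7722
  sulphur-dioxide contribution → 15.73 μm/a
  chloride contribution → 11.81 μm/a
  total first-year rate 27.54 μm/a
copper: temperature factor f = -0.080·(14.3) = -1.1440
  sulphur-dioxide contribution → 0.6398 μm/a
  chloride contribution → 1.252 μm/a
  ⇒ r_corr(copper) = 1.891 μm/a
zinc: temperature factor f = -0.071·(14.3) = -1.0153
  sulphur-dioxide contribution → 0.8042 μm/a
  chloride contribution → 0.5839 μm/a
  total first-year rate 1.388 μm/a
Ordering by μm/a: carbon steel (27.5) > copper (1.89) > zinc (1.39)

["carbon steel", "copper", "zinc"]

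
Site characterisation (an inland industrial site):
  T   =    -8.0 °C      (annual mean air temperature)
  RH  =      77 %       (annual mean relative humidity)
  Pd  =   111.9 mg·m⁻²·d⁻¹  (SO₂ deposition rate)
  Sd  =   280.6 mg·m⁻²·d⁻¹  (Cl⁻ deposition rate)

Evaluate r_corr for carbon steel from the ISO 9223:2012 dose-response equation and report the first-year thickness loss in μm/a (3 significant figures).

r_corr = 37.4 μm/a

carbon steel: T≤10 °C ⇒ hinge +0.150·(-8.0−10) = -2.7000
  sulphur-dioxide contribution → 6.45 μm/a
  chloride contribution → 30.97 μm/a
  ⇒ r_corr(carbon steel) = 37.42 μm/a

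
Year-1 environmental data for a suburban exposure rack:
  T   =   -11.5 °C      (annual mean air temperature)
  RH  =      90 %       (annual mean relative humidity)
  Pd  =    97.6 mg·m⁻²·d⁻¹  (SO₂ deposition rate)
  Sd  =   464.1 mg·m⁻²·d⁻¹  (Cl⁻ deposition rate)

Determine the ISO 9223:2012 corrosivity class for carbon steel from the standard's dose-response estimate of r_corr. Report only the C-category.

C4

carbon steel: f(T) = +0.150·(T−10) [T≤10 °C] = -3.2250
  SO₂ term: 1.77·97.6^0.52·exp(0.02·90-3.2250) = 4.609
  Cl⁻ term: 0.102·464.1^0.62·exp(0.033·90+0.04·-11.5) = 56.49
  r_corr = 4.609 + 56.49 = 61.1 μm/a
ISO 9223 Table 2 (carbon steel): 50 < 61.1 ≤ 80 μm/a ⇒ C4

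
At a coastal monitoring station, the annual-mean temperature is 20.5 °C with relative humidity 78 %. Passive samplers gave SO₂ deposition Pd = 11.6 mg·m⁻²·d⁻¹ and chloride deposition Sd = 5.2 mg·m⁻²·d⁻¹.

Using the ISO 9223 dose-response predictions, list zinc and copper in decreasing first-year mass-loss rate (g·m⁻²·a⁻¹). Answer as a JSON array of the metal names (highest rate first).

zinc: temperature factor f = -0.071·(10.5) = -0.7455
  SO₂ term: 0.0129·11.6^0.44·exp(0.046·78-0.7455) = 0.6508
  Sd branch = 0.0175·Sd^0.57·e^(0.008·RH+0.085·T) = 0.4774 μm/a
  r_corr = 0.6508 + 0.4774 = 1.128 μm/a
  mass loss = 1.128 μm/a × 7.14 g/cm³ = 8.055 g·m⁻²·a⁻¹
copper: T>10 °C ⇒ hinge -0.080·(20.5−10) = -0.8400
  SO₂ term: 0.0053·11.6^0.26·exp(0.059·78-0.8400) = 0.4314
  Sd branch = 0.01025·Sd^0.27·e^(0.036·RH+0.049·T) = 0.7241 μm/a
  r_corr = 0.4314 + 0.7241 = 1.155 μm/a
  mass loss = 1.155 μm/a × 8.96 g/cm³ = 10.35 g·m⁻²·a⁻¹
Ordering by g·m⁻²·a⁻¹: copper (10.4) > zinc (8.06)

["copper", "zinc"]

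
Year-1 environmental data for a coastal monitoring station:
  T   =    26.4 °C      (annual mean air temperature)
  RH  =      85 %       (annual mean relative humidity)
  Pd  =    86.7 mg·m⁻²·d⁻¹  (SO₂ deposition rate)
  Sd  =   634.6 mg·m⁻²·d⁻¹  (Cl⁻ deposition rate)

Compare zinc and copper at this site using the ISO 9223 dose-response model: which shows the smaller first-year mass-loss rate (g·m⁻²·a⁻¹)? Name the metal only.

zinc: temperature factor f = -0.071·(16.4) = -1.1644
  Pd branch = 0.0129·Pd^0.44·e^(0.046·RH+f) = 1.431 μm/a
  Cl⁻ term: 0.0175·634.6^0.57·exp(0.008·85+0.085·26.4) = 12.89
  sum: 1.431 + 12.89 → r_corr = 14.32 μm/a
  mass loss = 14.32 μm/a × 7.14 g/cm³ = 102.3 g·m⁻²·a⁻¹
copper: f(T) = -0.080·(T−10) [T>10 °C] = -1.3120
  SO₂ term: 0.0053·86.7^0.26·exp(0.059·85-1.3120) = 0.686
  Sd branch = 0.01025·Sd^0.27·e^(0.036·RH+0.049·T) = 4.551 μm/a
  sum: 0.686 + 4.551 → r_corr = 5.237 μm/a
  mass loss = 5.237 μm/a × 8.96 g/cm³ = 46.93 g·m⁻²·a⁻¹
Ordering by g·m⁻²·a⁻¹: zinc (102) > copper (46.9)

copper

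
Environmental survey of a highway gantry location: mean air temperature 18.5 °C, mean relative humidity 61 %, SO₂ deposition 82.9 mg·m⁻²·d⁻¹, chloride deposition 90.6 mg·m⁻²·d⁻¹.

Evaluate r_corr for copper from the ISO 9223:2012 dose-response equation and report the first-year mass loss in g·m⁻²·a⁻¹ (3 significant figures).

r_corr = 9.67 g·m⁻²·a⁻¹

copper: temperature factor f = -0.080·(8.5) = -0.6800
  SO₂ term: 0.0053·82.9^0.26·exp(0.059·61-0.6800) = 0.3096
  Cl⁻ term: 0.01025·90.6^0.27·exp(0.036·61+0.049·18.5) = 0.7701
  r_corr = 0.3096 + 0.7701 = 1.08 μm/a
Convert to mass loss: 1.08 μm/a × 8.96 g/cm³ = 9.674 g·m⁻²·a⁻¹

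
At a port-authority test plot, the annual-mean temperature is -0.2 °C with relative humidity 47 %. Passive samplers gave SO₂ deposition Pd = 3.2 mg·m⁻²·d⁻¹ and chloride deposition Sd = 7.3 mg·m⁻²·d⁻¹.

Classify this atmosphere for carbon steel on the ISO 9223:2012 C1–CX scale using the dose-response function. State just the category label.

C2

carbon steel: temperature factor f = +0.150·(-10.2) = -1.5300
  Pd branch = 1.77·Pd^0.52·e^(0.02·RH+f) = 1.796 μm/a
  Sd branch = 0.102·Sd^0.62·e^(0.033·RH+0.04·T) = 1.637 μm/a
  r_corr = 1.796 + 1.637 = 3.433 μm/a
ISO 9223 Table 2 (carbon steel): 1.3 < 3.43 ≤ 25 μm/a ⇒ C2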